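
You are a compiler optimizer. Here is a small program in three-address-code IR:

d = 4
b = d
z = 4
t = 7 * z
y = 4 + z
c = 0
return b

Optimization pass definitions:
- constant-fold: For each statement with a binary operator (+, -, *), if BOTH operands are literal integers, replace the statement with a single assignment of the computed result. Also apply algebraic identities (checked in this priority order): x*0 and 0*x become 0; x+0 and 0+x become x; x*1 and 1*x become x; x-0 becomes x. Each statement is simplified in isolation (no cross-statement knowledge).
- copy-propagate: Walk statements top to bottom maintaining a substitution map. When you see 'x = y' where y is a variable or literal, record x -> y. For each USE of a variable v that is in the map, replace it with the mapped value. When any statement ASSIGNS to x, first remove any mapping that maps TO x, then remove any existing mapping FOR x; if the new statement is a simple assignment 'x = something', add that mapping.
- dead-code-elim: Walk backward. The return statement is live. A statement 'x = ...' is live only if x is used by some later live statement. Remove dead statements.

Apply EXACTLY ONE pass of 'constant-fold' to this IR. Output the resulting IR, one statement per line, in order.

Answer: d = 4
b = d
z = 4
t = 7 * z
y = 4 + z
c = 0
return b

Derivation:
Applying constant-fold statement-by-statement:
  [1] d = 4  (unchanged)
  [2] b = d  (unchanged)
  [3] z = 4  (unchanged)
  [4] t = 7 * z  (unchanged)
  [5] y = 4 + z  (unchanged)
  [6] c = 0  (unchanged)
  [7] return b  (unchanged)
Result (7 stmts):
  d = 4
  b = d
  z = 4
  t = 7 * z
  y = 4 + z
  c = 0
  return b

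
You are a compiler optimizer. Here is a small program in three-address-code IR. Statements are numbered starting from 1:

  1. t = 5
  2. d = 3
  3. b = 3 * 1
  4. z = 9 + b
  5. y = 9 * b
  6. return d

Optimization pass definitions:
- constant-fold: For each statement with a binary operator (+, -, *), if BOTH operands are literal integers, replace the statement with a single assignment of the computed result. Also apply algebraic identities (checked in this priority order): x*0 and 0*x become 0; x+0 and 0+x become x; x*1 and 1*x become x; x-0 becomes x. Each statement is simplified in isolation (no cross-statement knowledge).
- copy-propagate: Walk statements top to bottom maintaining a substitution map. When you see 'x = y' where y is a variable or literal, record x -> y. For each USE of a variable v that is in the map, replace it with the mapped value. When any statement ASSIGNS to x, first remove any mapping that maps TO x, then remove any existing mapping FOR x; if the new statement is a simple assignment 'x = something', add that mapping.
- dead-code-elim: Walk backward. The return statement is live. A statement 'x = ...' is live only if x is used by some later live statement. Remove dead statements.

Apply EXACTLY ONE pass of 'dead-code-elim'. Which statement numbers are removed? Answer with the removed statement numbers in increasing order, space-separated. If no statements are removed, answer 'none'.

Backward liveness scan:
Stmt 1 't = 5': DEAD (t not in live set [])
Stmt 2 'd = 3': KEEP (d is live); live-in = []
Stmt 3 'b = 3 * 1': DEAD (b not in live set ['d'])
Stmt 4 'z = 9 + b': DEAD (z not in live set ['d'])
Stmt 5 'y = 9 * b': DEAD (y not in live set ['d'])
Stmt 6 'return d': KEEP (return); live-in = ['d']
Removed statement numbers: [1, 3, 4, 5]
Surviving IR:
  d = 3
  return d

Answer: 1 3 4 5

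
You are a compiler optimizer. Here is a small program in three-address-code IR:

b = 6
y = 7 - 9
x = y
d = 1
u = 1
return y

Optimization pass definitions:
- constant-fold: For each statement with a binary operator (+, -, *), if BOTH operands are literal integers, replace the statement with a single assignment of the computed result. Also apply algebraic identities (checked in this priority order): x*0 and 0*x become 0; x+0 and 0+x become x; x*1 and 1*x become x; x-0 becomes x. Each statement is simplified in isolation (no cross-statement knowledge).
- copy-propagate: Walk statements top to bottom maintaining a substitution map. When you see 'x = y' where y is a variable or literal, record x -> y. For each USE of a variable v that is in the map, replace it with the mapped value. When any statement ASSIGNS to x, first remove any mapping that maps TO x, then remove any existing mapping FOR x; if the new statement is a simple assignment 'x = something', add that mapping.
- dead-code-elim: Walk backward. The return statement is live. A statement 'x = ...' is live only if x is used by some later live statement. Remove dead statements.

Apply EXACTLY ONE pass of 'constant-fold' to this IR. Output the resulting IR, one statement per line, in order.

Answer: b = 6
y = -2
x = y
d = 1
u = 1
return y

Derivation:
Applying constant-fold statement-by-statement:
  [1] b = 6  (unchanged)
  [2] y = 7 - 9  -> y = -2
  [3] x = y  (unchanged)
  [4] d = 1  (unchanged)
  [5] u = 1  (unchanged)
  [6] return y  (unchanged)
Result (6 stmts):
  b = 6
  y = -2
  x = y
  d = 1
  u = 1
  return y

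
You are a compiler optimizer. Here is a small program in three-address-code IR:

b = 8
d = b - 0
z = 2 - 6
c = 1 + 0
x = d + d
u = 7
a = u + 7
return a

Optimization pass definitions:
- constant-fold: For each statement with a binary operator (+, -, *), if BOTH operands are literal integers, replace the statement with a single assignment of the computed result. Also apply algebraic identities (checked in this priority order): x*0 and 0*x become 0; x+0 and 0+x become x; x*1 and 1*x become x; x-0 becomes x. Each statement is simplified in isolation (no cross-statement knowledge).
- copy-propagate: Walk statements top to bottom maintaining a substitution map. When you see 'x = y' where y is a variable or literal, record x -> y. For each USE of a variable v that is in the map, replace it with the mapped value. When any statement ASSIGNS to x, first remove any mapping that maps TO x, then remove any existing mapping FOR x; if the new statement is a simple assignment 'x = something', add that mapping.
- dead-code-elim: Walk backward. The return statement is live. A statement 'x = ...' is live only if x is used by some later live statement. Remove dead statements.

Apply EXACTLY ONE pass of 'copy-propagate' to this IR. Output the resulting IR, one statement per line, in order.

Answer: b = 8
d = 8 - 0
z = 2 - 6
c = 1 + 0
x = d + d
u = 7
a = 7 + 7
return a

Derivation:
Applying copy-propagate statement-by-statement:
  [1] b = 8  (unchanged)
  [2] d = b - 0  -> d = 8 - 0
  [3] z = 2 - 6  (unchanged)
  [4] c = 1 + 0  (unchanged)
  [5] x = d + d  (unchanged)
  [6] u = 7  (unchanged)
  [7] a = u + 7  -> a = 7 + 7
  [8] return a  (unchanged)
Result (8 stmts):
  b = 8
  d = 8 - 0
  z = 2 - 6
  c = 1 + 0
  x = d + d
  u = 7
  a = 7 + 7
  return a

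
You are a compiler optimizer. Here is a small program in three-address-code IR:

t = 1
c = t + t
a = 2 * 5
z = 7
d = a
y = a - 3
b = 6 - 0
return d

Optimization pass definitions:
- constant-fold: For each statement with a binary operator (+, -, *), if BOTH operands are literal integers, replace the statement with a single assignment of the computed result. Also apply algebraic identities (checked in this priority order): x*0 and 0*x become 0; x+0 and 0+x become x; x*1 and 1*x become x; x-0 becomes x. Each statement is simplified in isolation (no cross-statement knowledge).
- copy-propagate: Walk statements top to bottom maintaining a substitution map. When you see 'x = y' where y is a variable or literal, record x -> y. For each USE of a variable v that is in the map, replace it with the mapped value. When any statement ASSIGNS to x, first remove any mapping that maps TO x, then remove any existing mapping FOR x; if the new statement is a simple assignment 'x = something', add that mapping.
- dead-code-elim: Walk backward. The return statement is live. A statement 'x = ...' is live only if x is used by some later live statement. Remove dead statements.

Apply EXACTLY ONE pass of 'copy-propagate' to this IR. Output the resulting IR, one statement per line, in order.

Answer: t = 1
c = 1 + 1
a = 2 * 5
z = 7
d = a
y = a - 3
b = 6 - 0
return a

Derivation:
Applying copy-propagate statement-by-statement:
  [1] t = 1  (unchanged)
  [2] c = t + t  -> c = 1 + 1
  [3] a = 2 * 5  (unchanged)
  [4] z = 7  (unchanged)
  [5] d = a  (unchanged)
  [6] y = a - 3  (unchanged)
  [7] b = 6 - 0  (unchanged)
  [8] return d  -> return a
Result (8 stmts):
  t = 1
  c = 1 + 1
  a = 2 * 5
  z = 7
  d = a
  y = a - 3
  b = 6 - 0
  return a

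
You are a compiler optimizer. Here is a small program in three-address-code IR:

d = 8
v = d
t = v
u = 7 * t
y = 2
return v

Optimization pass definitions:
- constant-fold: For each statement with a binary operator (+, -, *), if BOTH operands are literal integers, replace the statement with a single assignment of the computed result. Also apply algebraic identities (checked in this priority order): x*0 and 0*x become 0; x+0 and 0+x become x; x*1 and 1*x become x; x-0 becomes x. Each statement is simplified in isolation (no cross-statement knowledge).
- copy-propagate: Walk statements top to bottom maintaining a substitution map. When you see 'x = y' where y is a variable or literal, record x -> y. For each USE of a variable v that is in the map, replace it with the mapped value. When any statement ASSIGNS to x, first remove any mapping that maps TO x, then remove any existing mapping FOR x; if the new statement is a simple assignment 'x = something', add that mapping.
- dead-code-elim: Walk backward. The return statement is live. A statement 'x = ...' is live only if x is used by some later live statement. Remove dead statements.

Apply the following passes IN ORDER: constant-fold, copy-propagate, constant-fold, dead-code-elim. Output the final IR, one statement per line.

Initial IR:
  d = 8
  v = d
  t = v
  u = 7 * t
  y = 2
  return v
After constant-fold (6 stmts):
  d = 8
  v = d
  t = v
  u = 7 * t
  y = 2
  return v
After copy-propagate (6 stmts):
  d = 8
  v = 8
  t = 8
  u = 7 * 8
  y = 2
  return 8
After constant-fold (6 stmts):
  d = 8
  v = 8
  t = 8
  u = 56
  y = 2
  return 8
After dead-code-elim (1 stmts):
  return 8

Answer: return 8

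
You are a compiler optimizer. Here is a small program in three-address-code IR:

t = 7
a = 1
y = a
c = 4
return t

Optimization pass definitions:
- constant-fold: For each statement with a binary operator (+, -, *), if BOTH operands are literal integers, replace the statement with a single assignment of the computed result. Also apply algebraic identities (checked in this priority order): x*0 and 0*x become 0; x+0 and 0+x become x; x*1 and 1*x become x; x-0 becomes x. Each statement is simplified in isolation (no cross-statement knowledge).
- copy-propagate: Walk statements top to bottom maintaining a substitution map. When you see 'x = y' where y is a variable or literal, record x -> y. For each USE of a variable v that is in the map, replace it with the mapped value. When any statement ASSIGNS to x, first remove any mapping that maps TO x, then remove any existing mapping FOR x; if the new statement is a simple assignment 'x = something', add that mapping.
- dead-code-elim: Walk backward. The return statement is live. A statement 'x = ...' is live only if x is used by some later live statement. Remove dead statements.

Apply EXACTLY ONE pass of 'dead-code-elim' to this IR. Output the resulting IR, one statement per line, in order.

Applying dead-code-elim statement-by-statement:
  [5] return t  -> KEEP (return); live=['t']
  [4] c = 4  -> DEAD (c not live)
  [3] y = a  -> DEAD (y not live)
  [2] a = 1  -> DEAD (a not live)
  [1] t = 7  -> KEEP; live=[]
Result (2 stmts):
  t = 7
  return t

Answer: t = 7
return t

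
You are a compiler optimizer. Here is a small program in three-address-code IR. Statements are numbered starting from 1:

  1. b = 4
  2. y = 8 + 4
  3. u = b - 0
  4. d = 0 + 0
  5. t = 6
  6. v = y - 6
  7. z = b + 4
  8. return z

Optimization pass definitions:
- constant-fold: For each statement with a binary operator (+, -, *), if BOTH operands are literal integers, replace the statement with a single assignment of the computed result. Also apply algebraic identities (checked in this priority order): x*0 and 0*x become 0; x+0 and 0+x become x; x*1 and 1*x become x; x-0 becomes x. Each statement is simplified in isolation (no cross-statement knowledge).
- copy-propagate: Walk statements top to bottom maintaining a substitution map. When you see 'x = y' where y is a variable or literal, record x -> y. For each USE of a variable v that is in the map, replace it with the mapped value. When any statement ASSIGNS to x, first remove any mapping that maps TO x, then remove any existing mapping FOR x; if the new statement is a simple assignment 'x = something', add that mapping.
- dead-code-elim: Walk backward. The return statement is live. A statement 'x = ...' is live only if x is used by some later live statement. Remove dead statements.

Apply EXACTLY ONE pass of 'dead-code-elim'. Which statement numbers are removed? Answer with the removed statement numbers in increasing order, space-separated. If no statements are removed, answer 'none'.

Backward liveness scan:
Stmt 1 'b = 4': KEEP (b is live); live-in = []
Stmt 2 'y = 8 + 4': DEAD (y not in live set ['b'])
Stmt 3 'u = b - 0': DEAD (u not in live set ['b'])
Stmt 4 'd = 0 + 0': DEAD (d not in live set ['b'])
Stmt 5 't = 6': DEAD (t not in live set ['b'])
Stmt 6 'v = y - 6': DEAD (v not in live set ['b'])
Stmt 7 'z = b + 4': KEEP (z is live); live-in = ['b']
Stmt 8 'return z': KEEP (return); live-in = ['z']
Removed statement numbers: [2, 3, 4, 5, 6]
Surviving IR:
  b = 4
  z = b + 4
  return z

Answer: 2 3 4 5 6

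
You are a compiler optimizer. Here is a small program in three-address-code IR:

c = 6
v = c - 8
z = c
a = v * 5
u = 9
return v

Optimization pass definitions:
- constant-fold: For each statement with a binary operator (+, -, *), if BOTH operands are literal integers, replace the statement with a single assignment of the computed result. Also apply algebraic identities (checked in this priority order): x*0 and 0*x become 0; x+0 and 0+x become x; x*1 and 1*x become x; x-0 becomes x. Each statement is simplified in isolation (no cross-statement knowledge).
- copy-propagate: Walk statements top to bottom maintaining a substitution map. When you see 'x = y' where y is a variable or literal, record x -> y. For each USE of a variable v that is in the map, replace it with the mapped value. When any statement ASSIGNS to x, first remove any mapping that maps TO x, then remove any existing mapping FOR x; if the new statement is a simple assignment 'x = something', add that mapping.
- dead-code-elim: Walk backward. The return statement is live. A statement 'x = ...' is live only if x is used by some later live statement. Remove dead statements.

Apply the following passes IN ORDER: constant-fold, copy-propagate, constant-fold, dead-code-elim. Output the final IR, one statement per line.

Answer: v = -2
return v

Derivation:
Initial IR:
  c = 6
  v = c - 8
  z = c
  a = v * 5
  u = 9
  return v
After constant-fold (6 stmts):
  c = 6
  v = c - 8
  z = c
  a = v * 5
  u = 9
  return v
After copy-propagate (6 stmts):
  c = 6
  v = 6 - 8
  z = 6
  a = v * 5
  u = 9
  return v
After constant-fold (6 stmts):
  c = 6
  v = -2
  z = 6
  a = v * 5
  u = 9
  return v
After dead-code-elim (2 stmts):
  v = -2
  return v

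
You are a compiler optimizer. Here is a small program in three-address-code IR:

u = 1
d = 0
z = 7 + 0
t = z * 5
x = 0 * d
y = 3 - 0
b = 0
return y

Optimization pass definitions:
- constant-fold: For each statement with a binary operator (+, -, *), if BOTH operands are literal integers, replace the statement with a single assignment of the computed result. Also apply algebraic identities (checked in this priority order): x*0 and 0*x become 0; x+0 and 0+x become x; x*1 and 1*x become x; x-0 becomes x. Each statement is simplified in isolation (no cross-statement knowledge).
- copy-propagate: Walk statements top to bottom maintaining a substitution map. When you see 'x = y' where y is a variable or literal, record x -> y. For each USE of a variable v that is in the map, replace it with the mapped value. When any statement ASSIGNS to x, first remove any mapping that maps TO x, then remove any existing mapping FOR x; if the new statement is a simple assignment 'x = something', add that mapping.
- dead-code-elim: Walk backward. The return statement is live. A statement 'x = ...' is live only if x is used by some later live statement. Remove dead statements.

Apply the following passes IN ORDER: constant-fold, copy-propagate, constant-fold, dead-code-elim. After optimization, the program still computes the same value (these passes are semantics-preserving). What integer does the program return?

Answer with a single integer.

Initial IR:
  u = 1
  d = 0
  z = 7 + 0
  t = z * 5
  x = 0 * d
  y = 3 - 0
  b = 0
  return y
After constant-fold (8 stmts):
  u = 1
  d = 0
  z = 7
  t = z * 5
  x = 0
  y = 3
  b = 0
  return y
After copy-propagate (8 stmts):
  u = 1
  d = 0
  z = 7
  t = 7 * 5
  x = 0
  y = 3
  b = 0
  return 3
After constant-fold (8 stmts):
  u = 1
  d = 0
  z = 7
  t = 35
  x = 0
  y = 3
  b = 0
  return 3
After dead-code-elim (1 stmts):
  return 3
Evaluate:
  u = 1  =>  u = 1
  d = 0  =>  d = 0
  z = 7 + 0  =>  z = 7
  t = z * 5  =>  t = 35
  x = 0 * d  =>  x = 0
  y = 3 - 0  =>  y = 3
  b = 0  =>  b = 0
  return y = 3

Answer: 3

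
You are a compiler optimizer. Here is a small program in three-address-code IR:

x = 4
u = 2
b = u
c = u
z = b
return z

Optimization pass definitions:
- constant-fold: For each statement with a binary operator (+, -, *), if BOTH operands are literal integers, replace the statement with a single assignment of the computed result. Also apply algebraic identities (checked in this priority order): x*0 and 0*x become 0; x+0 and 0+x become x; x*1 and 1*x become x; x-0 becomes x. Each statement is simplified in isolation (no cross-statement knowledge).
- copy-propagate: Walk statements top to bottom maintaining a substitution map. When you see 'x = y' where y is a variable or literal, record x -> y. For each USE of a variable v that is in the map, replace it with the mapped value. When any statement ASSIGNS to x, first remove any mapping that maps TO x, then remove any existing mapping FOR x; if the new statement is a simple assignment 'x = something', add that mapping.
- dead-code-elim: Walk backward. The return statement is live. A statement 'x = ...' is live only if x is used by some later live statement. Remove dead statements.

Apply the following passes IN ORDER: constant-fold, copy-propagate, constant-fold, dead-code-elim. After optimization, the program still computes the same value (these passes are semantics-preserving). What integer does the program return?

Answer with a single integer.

Initial IR:
  x = 4
  u = 2
  b = u
  c = u
  z = b
  return z
After constant-fold (6 stmts):
  x = 4
  u = 2
  b = u
  c = u
  z = b
  return z
After copy-propagate (6 stmts):
  x = 4
  u = 2
  b = 2
  c = 2
  z = 2
  return 2
After constant-fold (6 stmts):
  x = 4
  u = 2
  b = 2
  c = 2
  z = 2
  return 2
After dead-code-elim (1 stmts):
  return 2
Evaluate:
  x = 4  =>  x = 4
  u = 2  =>  u = 2
  b = u  =>  b = 2
  c = u  =>  c = 2
  z = b  =>  z = 2
  return z = 2

Answer: 2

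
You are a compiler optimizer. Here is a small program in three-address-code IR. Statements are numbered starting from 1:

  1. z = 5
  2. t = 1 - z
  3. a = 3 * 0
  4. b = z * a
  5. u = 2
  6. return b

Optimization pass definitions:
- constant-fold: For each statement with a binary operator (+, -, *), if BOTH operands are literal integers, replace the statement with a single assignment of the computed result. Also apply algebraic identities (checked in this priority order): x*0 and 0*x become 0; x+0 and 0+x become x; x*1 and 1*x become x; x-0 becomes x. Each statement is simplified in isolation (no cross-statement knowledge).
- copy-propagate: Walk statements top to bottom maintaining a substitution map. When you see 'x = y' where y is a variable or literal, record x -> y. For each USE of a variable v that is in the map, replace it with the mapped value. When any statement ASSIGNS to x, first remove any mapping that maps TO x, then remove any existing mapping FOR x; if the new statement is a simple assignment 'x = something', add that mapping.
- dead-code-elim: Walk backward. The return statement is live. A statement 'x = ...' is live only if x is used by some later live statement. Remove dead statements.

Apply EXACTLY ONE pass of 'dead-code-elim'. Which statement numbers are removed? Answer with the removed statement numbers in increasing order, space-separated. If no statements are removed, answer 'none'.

Answer: 2 5

Derivation:
Backward liveness scan:
Stmt 1 'z = 5': KEEP (z is live); live-in = []
Stmt 2 't = 1 - z': DEAD (t not in live set ['z'])
Stmt 3 'a = 3 * 0': KEEP (a is live); live-in = ['z']
Stmt 4 'b = z * a': KEEP (b is live); live-in = ['a', 'z']
Stmt 5 'u = 2': DEAD (u not in live set ['b'])
Stmt 6 'return b': KEEP (return); live-in = ['b']
Removed statement numbers: [2, 5]
Surviving IR:
  z = 5
  a = 3 * 0
  b = z * a
  return b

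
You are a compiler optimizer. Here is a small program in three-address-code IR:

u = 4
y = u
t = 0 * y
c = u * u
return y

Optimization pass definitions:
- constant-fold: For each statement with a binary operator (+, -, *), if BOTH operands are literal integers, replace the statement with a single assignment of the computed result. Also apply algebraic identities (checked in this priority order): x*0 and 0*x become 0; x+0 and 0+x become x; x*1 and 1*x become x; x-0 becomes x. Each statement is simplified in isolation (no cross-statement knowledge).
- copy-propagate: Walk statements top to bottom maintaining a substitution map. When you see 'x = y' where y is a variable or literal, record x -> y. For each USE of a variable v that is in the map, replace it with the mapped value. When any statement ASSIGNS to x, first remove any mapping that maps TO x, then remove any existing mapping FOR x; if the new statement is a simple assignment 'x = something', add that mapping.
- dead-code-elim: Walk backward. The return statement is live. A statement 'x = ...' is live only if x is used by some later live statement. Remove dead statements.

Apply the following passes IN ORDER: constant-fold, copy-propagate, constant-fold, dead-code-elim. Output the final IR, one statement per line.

Answer: return 4

Derivation:
Initial IR:
  u = 4
  y = u
  t = 0 * y
  c = u * u
  return y
After constant-fold (5 stmts):
  u = 4
  y = u
  t = 0
  c = u * u
  return y
After copy-propagate (5 stmts):
  u = 4
  y = 4
  t = 0
  c = 4 * 4
  return 4
After constant-fold (5 stmts):
  u = 4
  y = 4
  t = 0
  c = 16
  return 4
After dead-code-elim (1 stmts):
  return 4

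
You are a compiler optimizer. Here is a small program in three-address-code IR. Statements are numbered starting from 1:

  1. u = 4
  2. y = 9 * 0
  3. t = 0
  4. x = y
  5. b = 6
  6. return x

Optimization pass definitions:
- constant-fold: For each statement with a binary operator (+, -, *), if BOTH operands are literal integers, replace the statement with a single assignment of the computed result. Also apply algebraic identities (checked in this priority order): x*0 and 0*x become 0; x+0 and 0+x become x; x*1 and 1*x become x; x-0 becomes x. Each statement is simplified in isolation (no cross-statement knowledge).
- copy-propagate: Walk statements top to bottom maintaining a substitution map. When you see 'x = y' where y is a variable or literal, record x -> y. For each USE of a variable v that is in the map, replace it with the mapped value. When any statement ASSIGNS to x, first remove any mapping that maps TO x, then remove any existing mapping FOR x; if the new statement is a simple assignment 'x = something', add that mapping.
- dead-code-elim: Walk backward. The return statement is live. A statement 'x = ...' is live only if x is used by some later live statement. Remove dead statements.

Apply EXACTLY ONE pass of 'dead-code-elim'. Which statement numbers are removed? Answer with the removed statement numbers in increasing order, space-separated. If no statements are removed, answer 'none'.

Answer: 1 3 5

Derivation:
Backward liveness scan:
Stmt 1 'u = 4': DEAD (u not in live set [])
Stmt 2 'y = 9 * 0': KEEP (y is live); live-in = []
Stmt 3 't = 0': DEAD (t not in live set ['y'])
Stmt 4 'x = y': KEEP (x is live); live-in = ['y']
Stmt 5 'b = 6': DEAD (b not in live set ['x'])
Stmt 6 'return x': KEEP (return); live-in = ['x']
Removed statement numbers: [1, 3, 5]
Surviving IR:
  y = 9 * 0
  x = y
  return x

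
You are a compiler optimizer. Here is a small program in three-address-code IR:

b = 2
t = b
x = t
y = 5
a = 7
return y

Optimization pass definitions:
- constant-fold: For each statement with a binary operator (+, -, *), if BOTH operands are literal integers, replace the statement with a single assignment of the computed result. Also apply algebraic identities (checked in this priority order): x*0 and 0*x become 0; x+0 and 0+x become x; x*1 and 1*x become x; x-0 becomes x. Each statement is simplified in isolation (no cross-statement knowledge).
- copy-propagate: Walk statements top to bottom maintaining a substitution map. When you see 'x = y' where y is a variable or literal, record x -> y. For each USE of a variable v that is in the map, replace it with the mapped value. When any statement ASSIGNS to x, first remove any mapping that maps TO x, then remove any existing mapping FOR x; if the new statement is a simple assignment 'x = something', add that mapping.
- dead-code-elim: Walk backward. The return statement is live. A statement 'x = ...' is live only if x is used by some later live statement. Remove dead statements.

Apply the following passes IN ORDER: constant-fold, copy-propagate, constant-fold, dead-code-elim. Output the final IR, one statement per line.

Initial IR:
  b = 2
  t = b
  x = t
  y = 5
  a = 7
  return y
After constant-fold (6 stmts):
  b = 2
  t = b
  x = t
  y = 5
  a = 7
  return y
After copy-propagate (6 stmts):
  b = 2
  t = 2
  x = 2
  y = 5
  a = 7
  return 5
After constant-fold (6 stmts):
  b = 2
  t = 2
  x = 2
  y = 5
  a = 7
  return 5
After dead-code-elim (1 stmts):
  return 5

Answer: return 5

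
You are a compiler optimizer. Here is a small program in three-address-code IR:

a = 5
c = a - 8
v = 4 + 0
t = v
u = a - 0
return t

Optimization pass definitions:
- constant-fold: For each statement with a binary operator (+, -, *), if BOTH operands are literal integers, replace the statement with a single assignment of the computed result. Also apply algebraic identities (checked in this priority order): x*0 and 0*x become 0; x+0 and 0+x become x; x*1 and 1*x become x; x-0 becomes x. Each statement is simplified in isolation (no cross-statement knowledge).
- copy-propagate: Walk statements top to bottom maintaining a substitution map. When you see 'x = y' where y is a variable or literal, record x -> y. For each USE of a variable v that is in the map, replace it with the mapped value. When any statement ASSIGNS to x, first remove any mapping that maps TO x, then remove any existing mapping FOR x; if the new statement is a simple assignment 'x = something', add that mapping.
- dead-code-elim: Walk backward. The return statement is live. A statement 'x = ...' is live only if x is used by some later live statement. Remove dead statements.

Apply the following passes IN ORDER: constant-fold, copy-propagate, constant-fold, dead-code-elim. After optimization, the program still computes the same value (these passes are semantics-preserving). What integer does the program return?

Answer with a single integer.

Initial IR:
  a = 5
  c = a - 8
  v = 4 + 0
  t = v
  u = a - 0
  return t
After constant-fold (6 stmts):
  a = 5
  c = a - 8
  v = 4
  t = v
  u = a
  return t
After copy-propagate (6 stmts):
  a = 5
  c = 5 - 8
  v = 4
  t = 4
  u = 5
  return 4
After constant-fold (6 stmts):
  a = 5
  c = -3
  v = 4
  t = 4
  u = 5
  return 4
After dead-code-elim (1 stmts):
  return 4
Evaluate:
  a = 5  =>  a = 5
  c = a - 8  =>  c = -3
  v = 4 + 0  =>  v = 4
  t = v  =>  t = 4
  u = a - 0  =>  u = 5
  return t = 4

Answer: 4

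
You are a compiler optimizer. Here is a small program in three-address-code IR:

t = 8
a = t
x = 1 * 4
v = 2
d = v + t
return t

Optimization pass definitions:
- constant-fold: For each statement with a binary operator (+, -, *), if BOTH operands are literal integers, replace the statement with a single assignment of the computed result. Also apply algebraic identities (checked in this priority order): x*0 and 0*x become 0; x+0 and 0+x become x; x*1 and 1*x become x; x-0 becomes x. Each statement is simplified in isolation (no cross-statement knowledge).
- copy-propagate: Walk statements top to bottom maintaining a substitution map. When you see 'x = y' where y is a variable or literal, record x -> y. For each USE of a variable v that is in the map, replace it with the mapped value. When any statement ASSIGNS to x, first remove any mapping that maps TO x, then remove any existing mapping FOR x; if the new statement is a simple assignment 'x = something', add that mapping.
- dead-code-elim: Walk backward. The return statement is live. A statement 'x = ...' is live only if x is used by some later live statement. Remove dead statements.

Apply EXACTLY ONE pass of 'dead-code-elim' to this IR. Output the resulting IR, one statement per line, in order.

Answer: t = 8
return t

Derivation:
Applying dead-code-elim statement-by-statement:
  [6] return t  -> KEEP (return); live=['t']
  [5] d = v + t  -> DEAD (d not live)
  [4] v = 2  -> DEAD (v not live)
  [3] x = 1 * 4  -> DEAD (x not live)
  [2] a = t  -> DEAD (a not live)
  [1] t = 8  -> KEEP; live=[]
Result (2 stmts):
  t = 8
  return t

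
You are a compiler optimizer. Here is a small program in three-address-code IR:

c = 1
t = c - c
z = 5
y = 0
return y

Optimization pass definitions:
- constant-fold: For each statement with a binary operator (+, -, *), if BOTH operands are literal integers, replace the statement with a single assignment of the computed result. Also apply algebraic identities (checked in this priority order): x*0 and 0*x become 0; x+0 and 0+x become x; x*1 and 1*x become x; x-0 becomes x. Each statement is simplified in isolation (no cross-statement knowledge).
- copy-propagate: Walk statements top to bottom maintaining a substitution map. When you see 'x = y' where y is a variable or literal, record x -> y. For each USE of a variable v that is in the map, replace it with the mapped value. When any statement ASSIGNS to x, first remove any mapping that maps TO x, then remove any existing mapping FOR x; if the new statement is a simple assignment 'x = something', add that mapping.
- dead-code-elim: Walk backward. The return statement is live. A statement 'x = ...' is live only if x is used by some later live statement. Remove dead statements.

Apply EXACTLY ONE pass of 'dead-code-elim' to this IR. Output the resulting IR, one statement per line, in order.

Answer: y = 0
return y

Derivation:
Applying dead-code-elim statement-by-statement:
  [5] return y  -> KEEP (return); live=['y']
  [4] y = 0  -> KEEP; live=[]
  [3] z = 5  -> DEAD (z not live)
  [2] t = c - c  -> DEAD (t not live)
  [1] c = 1  -> DEAD (c not live)
Result (2 stmts):
  y = 0
  return y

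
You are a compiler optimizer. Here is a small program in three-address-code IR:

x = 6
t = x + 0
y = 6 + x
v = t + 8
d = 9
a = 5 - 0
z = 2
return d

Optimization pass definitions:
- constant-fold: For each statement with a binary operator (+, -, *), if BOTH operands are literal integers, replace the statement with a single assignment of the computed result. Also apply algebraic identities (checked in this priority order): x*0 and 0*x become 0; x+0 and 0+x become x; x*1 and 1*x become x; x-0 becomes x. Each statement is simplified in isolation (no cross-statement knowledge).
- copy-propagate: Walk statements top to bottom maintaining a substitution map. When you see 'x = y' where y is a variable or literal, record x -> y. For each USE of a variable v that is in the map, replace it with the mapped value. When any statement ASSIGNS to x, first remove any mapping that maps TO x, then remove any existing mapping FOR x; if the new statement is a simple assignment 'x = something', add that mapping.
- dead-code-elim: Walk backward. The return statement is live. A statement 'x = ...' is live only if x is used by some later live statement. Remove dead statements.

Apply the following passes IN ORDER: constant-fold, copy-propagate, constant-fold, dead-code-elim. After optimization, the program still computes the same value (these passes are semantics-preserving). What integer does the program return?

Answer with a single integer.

Initial IR:
  x = 6
  t = x + 0
  y = 6 + x
  v = t + 8
  d = 9
  a = 5 - 0
  z = 2
  return d
After constant-fold (8 stmts):
  x = 6
  t = x
  y = 6 + x
  v = t + 8
  d = 9
  a = 5
  z = 2
  return d
After copy-propagate (8 stmts):
  x = 6
  t = 6
  y = 6 + 6
  v = 6 + 8
  d = 9
  a = 5
  z = 2
  return 9
After constant-fold (8 stmts):
  x = 6
  t = 6
  y = 12
  v = 14
  d = 9
  a = 5
  z = 2
  return 9
After dead-code-elim (1 stmts):
  return 9
Evaluate:
  x = 6  =>  x = 6
  t = x + 0  =>  t = 6
  y = 6 + x  =>  y = 12
  v = t + 8  =>  v = 14
  d = 9  =>  d = 9
  a = 5 - 0  =>  a = 5
  z = 2  =>  z = 2
  return d = 9

Answer: 9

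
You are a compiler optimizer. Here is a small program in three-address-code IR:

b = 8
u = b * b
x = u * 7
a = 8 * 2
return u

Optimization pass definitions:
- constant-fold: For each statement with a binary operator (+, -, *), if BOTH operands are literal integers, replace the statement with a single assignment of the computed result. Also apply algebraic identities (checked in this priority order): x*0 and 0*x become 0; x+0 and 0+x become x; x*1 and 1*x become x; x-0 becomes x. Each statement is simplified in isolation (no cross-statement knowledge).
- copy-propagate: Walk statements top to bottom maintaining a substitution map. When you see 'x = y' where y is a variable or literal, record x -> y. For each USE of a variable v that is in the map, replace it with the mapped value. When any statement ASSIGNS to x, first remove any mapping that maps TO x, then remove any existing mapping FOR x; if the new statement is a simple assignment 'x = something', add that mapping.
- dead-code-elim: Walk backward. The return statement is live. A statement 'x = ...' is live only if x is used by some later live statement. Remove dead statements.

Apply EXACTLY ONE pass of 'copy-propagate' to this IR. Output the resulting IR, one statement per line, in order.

Applying copy-propagate statement-by-statement:
  [1] b = 8  (unchanged)
  [2] u = b * b  -> u = 8 * 8
  [3] x = u * 7  (unchanged)
  [4] a = 8 * 2  (unchanged)
  [5] return u  (unchanged)
Result (5 stmts):
  b = 8
  u = 8 * 8
  x = u * 7
  a = 8 * 2
  return u

Answer: b = 8
u = 8 * 8
x = u * 7
a = 8 * 2
return u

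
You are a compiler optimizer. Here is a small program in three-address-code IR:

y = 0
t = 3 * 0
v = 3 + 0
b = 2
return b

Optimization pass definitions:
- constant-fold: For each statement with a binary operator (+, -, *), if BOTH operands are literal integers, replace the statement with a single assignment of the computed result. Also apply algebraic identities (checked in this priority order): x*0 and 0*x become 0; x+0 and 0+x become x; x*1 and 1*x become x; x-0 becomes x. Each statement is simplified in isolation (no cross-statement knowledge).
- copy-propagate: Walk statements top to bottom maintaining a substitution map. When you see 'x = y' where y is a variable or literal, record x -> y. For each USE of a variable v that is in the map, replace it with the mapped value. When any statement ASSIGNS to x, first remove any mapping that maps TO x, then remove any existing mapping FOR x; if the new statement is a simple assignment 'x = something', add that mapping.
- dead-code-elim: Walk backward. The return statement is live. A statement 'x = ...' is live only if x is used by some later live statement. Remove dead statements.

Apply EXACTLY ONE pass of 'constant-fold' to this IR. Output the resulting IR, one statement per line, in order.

Answer: y = 0
t = 0
v = 3
b = 2
return b

Derivation:
Applying constant-fold statement-by-statement:
  [1] y = 0  (unchanged)
  [2] t = 3 * 0  -> t = 0
  [3] v = 3 + 0  -> v = 3
  [4] b = 2  (unchanged)
  [5] return b  (unchanged)
Result (5 stmts):
  y = 0
  t = 0
  v = 3
  b = 2
  return b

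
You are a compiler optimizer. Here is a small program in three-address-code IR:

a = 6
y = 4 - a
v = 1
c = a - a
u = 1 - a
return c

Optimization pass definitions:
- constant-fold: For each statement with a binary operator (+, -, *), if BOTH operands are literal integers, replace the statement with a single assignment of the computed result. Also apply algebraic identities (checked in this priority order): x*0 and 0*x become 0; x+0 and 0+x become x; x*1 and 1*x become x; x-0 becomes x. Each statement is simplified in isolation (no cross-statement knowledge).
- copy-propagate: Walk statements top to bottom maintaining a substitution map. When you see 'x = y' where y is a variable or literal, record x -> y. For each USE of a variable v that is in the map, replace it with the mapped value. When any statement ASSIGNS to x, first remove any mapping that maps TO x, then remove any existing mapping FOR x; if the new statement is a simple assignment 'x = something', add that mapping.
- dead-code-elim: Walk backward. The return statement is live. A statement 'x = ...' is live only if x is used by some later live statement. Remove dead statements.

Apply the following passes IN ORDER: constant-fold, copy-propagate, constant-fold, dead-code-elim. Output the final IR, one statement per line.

Answer: c = 0
return c

Derivation:
Initial IR:
  a = 6
  y = 4 - a
  v = 1
  c = a - a
  u = 1 - a
  return c
After constant-fold (6 stmts):
  a = 6
  y = 4 - a
  v = 1
  c = a - a
  u = 1 - a
  return c
After copy-propagate (6 stmts):
  a = 6
  y = 4 - 6
  v = 1
  c = 6 - 6
  u = 1 - 6
  return c
After constant-fold (6 stmts):
  a = 6
  y = -2
  v = 1
  c = 0
  u = -5
  return c
After dead-code-elim (2 stmts):
  c = 0
  return c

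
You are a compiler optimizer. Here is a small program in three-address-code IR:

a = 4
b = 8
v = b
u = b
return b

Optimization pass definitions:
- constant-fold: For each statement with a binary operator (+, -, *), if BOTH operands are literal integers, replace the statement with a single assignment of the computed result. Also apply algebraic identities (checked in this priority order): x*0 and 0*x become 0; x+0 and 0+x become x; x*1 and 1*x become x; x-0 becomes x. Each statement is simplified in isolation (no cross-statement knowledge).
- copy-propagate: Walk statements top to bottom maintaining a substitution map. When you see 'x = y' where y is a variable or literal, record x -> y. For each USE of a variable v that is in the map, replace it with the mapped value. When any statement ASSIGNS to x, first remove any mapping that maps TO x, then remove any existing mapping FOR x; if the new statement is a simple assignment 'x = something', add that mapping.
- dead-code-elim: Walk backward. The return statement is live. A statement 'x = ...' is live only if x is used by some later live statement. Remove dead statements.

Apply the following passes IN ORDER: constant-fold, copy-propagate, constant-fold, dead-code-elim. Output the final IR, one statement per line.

Initial IR:
  a = 4
  b = 8
  v = b
  u = b
  return b
After constant-fold (5 stmts):
  a = 4
  b = 8
  v = b
  u = b
  return b
After copy-propagate (5 stmts):
  a = 4
  b = 8
  v = 8
  u = 8
  return 8
After constant-fold (5 stmts):
  a = 4
  b = 8
  v = 8
  u = 8
  return 8
After dead-code-elim (1 stmts):
  return 8

Answer: return 8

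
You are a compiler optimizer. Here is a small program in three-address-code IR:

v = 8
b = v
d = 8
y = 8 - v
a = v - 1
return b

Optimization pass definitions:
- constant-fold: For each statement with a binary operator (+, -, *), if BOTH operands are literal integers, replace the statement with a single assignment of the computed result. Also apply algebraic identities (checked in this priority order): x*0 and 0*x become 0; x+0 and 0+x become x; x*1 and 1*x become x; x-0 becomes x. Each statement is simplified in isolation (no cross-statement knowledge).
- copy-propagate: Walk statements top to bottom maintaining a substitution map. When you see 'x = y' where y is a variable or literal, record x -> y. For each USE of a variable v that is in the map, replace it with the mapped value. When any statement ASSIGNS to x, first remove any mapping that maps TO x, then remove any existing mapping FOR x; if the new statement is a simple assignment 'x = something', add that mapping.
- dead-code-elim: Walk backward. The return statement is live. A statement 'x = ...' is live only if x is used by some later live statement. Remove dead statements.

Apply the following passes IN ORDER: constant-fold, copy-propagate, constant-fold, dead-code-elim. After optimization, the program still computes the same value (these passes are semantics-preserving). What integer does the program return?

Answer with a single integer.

Answer: 8

Derivation:
Initial IR:
  v = 8
  b = v
  d = 8
  y = 8 - v
  a = v - 1
  return b
After constant-fold (6 stmts):
  v = 8
  b = v
  d = 8
  y = 8 - v
  a = v - 1
  return b
After copy-propagate (6 stmts):
  v = 8
  b = 8
  d = 8
  y = 8 - 8
  a = 8 - 1
  return 8
After constant-fold (6 stmts):
  v = 8
  b = 8
  d = 8
  y = 0
  a = 7
  return 8
After dead-code-elim (1 stmts):
  return 8
Evaluate:
  v = 8  =>  v = 8
  b = v  =>  b = 8
  d = 8  =>  d = 8
  y = 8 - v  =>  y = 0
  a = v - 1  =>  a = 7
  return b = 8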